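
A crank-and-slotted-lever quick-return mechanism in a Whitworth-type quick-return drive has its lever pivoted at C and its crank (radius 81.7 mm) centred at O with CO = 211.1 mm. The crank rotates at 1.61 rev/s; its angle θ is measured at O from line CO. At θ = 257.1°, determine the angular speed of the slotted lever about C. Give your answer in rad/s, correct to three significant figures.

ω = 10.12 rad/s (from 1.61 rev/s).
Crank pin A relative to C: A = (d + r cosθ, r sinθ); lever angle φ = atan2(r sinθ, d + r cosθ).
Differentiating tanφ: φ̇ = rω(d cosθ + r)/(d² + r² + 2dr cosθ).
d² + r² + 2dr cosθ = |CA|² = 0.0435374 m²;  d cosθ + r = +0.034572 m.
|ω_lever| = |0.0817·10.12·+0.034572| / 0.0435374 = 0.65628 rad/s.

0.656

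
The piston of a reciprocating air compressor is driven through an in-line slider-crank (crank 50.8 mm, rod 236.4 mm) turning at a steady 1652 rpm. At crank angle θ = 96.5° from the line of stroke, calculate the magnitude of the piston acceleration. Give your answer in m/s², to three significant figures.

ω = 2π·1652/60 = 173 rad/s
x(θ) = r cosθ + √(L² − r² sin²θ); with ω constant, a = ω²·d²x/dθ².
d²x/dθ² = −r cosθ − r²(cos2θ)/√u − r⁴ sin²2θ/(4u^{3/2}),  u = L² − r² sin²θ = 0.0533374 m².
Substituting r = 0.0508 m, L = 0.2364 m, θ = 96.5°: d²x/dθ² = +0.016632 m.
a = ω²·d²x/dθ² = (173)²·(+0.016632) = +497.75 m/s²;  |a| = 497.75 m/s².

498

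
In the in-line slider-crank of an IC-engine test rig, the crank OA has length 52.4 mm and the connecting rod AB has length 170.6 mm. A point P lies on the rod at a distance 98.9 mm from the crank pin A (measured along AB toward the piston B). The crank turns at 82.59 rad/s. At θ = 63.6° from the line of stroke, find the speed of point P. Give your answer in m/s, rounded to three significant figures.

ω = 82.59 rad/s.  Crank-pin speed |V_A| = rω = 4.3277 m/s, perpendicular to OA.
Rod angle: sinφ = −(r/L) sinθ ⇒ φ = -15.969°; ω_rod = −rω cosθ/√(L²−r²sin²θ) = -11.732 rad/s.
V_P = V_A + ω_rod × AP, with AP = 0.0989 m along the rod.
Components: V_Px = −rω sinθ − a·ω_rod·sinφ = -4.1956 m/s;  V_Py = rω cosθ + a·ω_rod·cosφ = +0.80873 m/s.
|V_P| = √(V_Px² + V_Py²) = 4.2728 m/s.

4.27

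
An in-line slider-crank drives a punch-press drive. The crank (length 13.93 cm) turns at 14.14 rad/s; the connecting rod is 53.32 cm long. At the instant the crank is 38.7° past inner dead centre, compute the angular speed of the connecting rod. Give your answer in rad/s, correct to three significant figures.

2.92

ω = 14.14 rad/s
The rod makes angle φ with the slider axis where L sinφ = r sinθ; differentiating, L cosφ·φ̇ = r ω cosθ.
L cosφ = √(L² − r² sin²θ) = 0.52604 m.
|ω_rod| = r ω |cosθ| / √(L² − r² sin²θ) = 0.1393·14.14·0.78043/0.52604 = 2.9222 rad/s.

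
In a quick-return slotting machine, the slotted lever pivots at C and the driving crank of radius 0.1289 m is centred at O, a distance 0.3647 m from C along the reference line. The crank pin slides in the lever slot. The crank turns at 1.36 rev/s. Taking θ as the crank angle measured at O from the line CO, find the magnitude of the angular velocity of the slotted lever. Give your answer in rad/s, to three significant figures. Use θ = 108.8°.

ω = 8.545 rad/s (from 1.36 rev/s).
Crank pin A relative to C: A = (d + r cosθ, r sinθ); lever angle φ = atan2(r sinθ, d + r cosθ).
Differentiating tanφ: φ̇ = rω(d cosθ + r)/(d² + r² + 2dr cosθ).
d² + r² + 2dr cosθ = |CA|² = 0.119322 m²;  d cosθ + r = +0.01137 m.
|ω_lever| = |0.1289·8.545·+0.01137| / 0.119322 = 0.10495 rad/s.

0.105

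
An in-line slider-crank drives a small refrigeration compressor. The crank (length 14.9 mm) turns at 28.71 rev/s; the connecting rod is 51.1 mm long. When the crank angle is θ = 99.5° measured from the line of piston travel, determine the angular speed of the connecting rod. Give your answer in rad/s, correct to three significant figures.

9.06

ω = 180.4 rad/s (converted from 28.71 rev/s).
The rod makes angle φ with the slider axis where L sinφ = r sinθ; differentiating, L cosφ·φ̇ = r ω cosθ.
L cosφ = √(L² − r² sin²θ) = 0.048941 m.
|ω_rod| = r ω |cosθ| / √(L² − r² sin²θ) = 0.0149·180.4·0.16505/0.048941 = 9.0643 rad/s.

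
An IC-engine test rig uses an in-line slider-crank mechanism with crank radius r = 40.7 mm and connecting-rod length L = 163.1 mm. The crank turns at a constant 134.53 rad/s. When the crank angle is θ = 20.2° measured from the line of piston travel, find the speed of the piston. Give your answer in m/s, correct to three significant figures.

ω = 134.5 rad/s
For an in-line slider-crank, x = r cosθ + √(L² − r² sin²θ), so v = −rω sinθ·[1 + r cosθ/√(L² − r² sin²θ)].
With r = 0.0407 m, L = 0.1631 m, θ = 20.2°: √(L² − r² sin²θ) = 0.16249 m.
v = −0.0407·134.5·0.34530·[1 + 0.0407·0.93849/0.16249] = -2.3351 m/s.
|v| = 2.3351 m/s.

2.34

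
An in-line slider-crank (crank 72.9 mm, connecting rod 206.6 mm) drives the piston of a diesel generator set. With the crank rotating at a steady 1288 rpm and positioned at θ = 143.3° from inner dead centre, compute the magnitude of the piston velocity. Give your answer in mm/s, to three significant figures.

ω = 2π·1288/60 = 134.9 rad/s
For an in-line slider-crank, x = r cosθ + √(L² − r² sin²θ), so v = −rω sinθ·[1 + r cosθ/√(L² − r² sin²θ)].
With r = 0.0729 m, L = 0.2066 m, θ = 143.3°: √(L² − r² sin²θ) = 0.20195 m.
v = −0.0729·134.9·0.59763·[1 + 0.0729·-0.80178/0.20195] = -4.1756 m/s.
|v| = 4.1756 m/s = 4175.6 mm/s.

4180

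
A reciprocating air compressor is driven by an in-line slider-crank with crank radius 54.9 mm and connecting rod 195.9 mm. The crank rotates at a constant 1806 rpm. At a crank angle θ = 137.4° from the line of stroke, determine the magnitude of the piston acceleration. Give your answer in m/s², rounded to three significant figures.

1390

ω = 2π·1806/60 = 189.1 rad/s
x(θ) = r cosθ + √(L² − r² sin²θ); with ω constant, a = ω²·d²x/dθ².
d²x/dθ² = −r cosθ − r²(cos2θ)/√u − r⁴ sin²2θ/(4u^{3/2}),  u = L² − r² sin²θ = 0.0369959 m².
Substituting r = 0.0549 m, L = 0.1959 m, θ = 137.4°: d²x/dθ² = +0.038784 m.
a = ω²·d²x/dθ² = (189.1)²·(+0.038784) = +1387.2 m/s²;  |a| = 1387.2 m/s².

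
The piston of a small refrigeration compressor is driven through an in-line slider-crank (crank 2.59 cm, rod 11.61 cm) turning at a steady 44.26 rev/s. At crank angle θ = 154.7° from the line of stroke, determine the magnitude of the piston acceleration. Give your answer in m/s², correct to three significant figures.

ω = 2π·44.3 = 278.1 rad/s
x(θ) = r cosθ + √(L² − r² sin²θ); with ω constant, a = ω²·d²x/dθ².
d²x/dθ² = −r cosθ − r²(cos2θ)/√u − r⁴ sin²2θ/(4u^{3/2}),  u = L² − r² sin²θ = 0.0133567 m².
Substituting r = 0.0259 m, L = 0.1161 m, θ = 154.7°: d²x/dθ² = +0.019688 m.
a = ω²·d²x/dθ² = (278.1)²·(+0.019688) = +1522.6 m/s²;  |a| = 1522.6 m/s².

1520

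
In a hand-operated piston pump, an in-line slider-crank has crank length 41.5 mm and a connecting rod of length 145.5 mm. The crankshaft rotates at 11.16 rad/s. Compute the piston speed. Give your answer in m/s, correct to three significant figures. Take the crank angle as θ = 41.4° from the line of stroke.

0.373

ω = 11.16 rad/s
For an in-line slider-crank, x = r cosθ + √(L² − r² sin²θ), so v = −rω sinθ·[1 + r cosθ/√(L² − r² sin²θ)].
With r = 0.0415 m, L = 0.1455 m, θ = 41.4°: √(L² − r² sin²θ) = 0.14289 m.
v = −0.0415·11.16·0.66131·[1 + 0.0415·0.75011/0.14289] = -0.37301 m/s.
|v| = 0.37301 m/s.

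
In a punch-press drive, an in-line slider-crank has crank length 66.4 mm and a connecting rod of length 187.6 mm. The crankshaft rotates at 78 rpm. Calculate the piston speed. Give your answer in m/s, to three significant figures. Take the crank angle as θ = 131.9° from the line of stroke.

0.305

ω = 2π·78/60 = 8.168 rad/s
For an in-line slider-crank, x = r cosθ + √(L² − r² sin²θ), so v = −rω sinθ·[1 + r cosθ/√(L² − r² sin²θ)].
With r = 0.0664 m, L = 0.1876 m, θ = 131.9°: √(L² − r² sin²θ) = 0.18097 m.
v = −0.0664·8.168·0.74431·[1 + 0.0664·-0.66783/0.18097] = -0.30477 m/s.
|v| = 0.30477 m/s.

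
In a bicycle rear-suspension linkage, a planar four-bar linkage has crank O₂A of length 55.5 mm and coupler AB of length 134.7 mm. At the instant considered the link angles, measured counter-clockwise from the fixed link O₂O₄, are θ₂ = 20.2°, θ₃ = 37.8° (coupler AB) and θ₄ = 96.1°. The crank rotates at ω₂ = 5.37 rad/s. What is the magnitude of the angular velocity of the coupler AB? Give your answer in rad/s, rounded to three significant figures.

ω₂ = 5.37 rad/s
Differentiating the loop-closure r₂e^{iθ₂}+r₃e^{iθ₃}=r₁+r₄e^{iθ₄} gives r₂ω₂e^{iθ₂}+r₃ω₃e^{iθ₃}=r₄ω₄e^{iθ₄}.
Eliminating the other unknown: ω₃ = r₂ω₂ sin(θ₄−θ₂) / [r₃ sin(θ₃−θ₄)].
Numerator sine = +0.96987; denominator sine = -0.85081.
Result = 0.0555·5.37·(+0.96987) / (0.1347·(-0.85081)) = -2.5222 rad/s; magnitude 2.5222 rad/s.

2.52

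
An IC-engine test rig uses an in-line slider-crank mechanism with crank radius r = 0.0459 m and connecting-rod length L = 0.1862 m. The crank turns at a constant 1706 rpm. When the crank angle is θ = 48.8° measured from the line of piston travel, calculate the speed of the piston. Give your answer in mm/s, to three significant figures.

ω = 2π·1706/60 = 178.7 rad/s
For an in-line slider-crank, x = r cosθ + √(L² − r² sin²θ), so v = −rω sinθ·[1 + r cosθ/√(L² − r² sin²θ)].
With r = 0.0459 m, L = 0.1862 m, θ = 48.8°: √(L² − r² sin²θ) = 0.18297 m.
v = −0.0459·178.7·0.75241·[1 + 0.0459·0.65869/0.18297] = -7.1894 m/s.
|v| = 7.1894 m/s = 7189.4 mm/s.

7190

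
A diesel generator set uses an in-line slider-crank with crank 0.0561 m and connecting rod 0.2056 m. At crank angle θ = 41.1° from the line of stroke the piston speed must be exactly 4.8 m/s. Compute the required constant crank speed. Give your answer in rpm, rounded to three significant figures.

For an in-line slider-crank, |v_piston| = rω|sinθ|·[1 + r cosθ/√(L² − r² sin²θ)].
With r = 0.0561 m, L = 0.2056 m, θ = 41.1°: the bracketed kinematic factor |dx/dθ| = 0.044587 m.
ω = v/|dx/dθ| = 4.8/0.044587 = 107.66 rad/s.
N = 60ω/(2π) = 1028 rpm.

1030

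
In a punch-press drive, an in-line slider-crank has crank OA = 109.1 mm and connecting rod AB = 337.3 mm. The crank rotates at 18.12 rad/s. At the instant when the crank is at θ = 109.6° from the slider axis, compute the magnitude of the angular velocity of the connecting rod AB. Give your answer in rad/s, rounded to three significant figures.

2.06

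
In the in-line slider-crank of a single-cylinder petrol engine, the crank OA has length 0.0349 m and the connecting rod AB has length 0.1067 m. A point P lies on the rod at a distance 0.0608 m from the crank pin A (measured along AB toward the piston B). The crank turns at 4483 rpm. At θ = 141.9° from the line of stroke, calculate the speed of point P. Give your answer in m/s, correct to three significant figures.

10.2

ω = 469.5 rad/s.  Crank-pin speed |V_A| = rω = 16.384 m/s, perpendicular to OA.
Rod angle: sinφ = −(r/L) sinθ ⇒ φ = -11.644°; ω_rod = −rω cosθ/√(L²−r²sin²θ) = +123.38 rad/s.
V_P = V_A + ω_rod × AP, with AP = 0.0608 m along the rod.
Components: V_Px = −rω sinθ − a·ω_rod·sinφ = -8.5957 m/s;  V_Py = rω cosθ + a·ω_rod·cosφ = -5.5464 m/s.
|V_P| = √(V_Px² + V_Py²) = 10.23 m/s.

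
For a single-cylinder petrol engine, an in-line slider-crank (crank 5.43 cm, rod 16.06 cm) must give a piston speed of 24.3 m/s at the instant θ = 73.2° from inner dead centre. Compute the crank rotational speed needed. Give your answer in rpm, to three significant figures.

4050

For an in-line slider-crank, |v_piston| = rω|sinθ|·[1 + r cosθ/√(L² − r² sin²θ)].
With r = 0.0543 m, L = 0.1606 m, θ = 73.2°: the bracketed kinematic factor |dx/dθ| = 0.057351 m.
ω = v/|dx/dθ| = 24.3/0.057351 = 423.7 rad/s.
N = 60ω/(2π) = 4046.1 rpm.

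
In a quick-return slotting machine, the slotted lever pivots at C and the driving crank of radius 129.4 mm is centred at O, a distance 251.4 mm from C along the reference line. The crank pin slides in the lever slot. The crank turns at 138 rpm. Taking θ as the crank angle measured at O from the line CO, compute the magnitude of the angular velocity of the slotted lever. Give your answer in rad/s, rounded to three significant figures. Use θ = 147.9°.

6.29

ω = 14.45 rad/s (from 138 rpm).
Crank pin A relative to C: A = (d + r cosθ, r sinθ); lever angle φ = atan2(r sinθ, d + r cosθ).
Differentiating tanφ: φ̇ = rω(d cosθ + r)/(d² + r² + 2dr cosθ).
d² + r² + 2dr cosθ = |CA|² = 0.0248306 m²;  d cosθ + r = -0.083566 m.
|ω_lever| = |0.1294·14.45·-0.083566| / 0.0248306 = 6.2934 rad/s.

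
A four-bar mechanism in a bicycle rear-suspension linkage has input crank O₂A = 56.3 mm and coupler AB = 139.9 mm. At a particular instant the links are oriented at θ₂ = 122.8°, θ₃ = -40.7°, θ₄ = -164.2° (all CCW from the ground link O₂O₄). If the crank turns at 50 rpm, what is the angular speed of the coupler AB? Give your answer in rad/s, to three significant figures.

ω₂ = 5.236 rad/s (from 50 rpm).
Differentiating the loop-closure r₂e^{iθ₂}+r₃e^{iθ₃}=r₁+r₄e^{iθ₄} gives r₂ω₂e^{iθ₂}+r₃ω₃e^{iθ₃}=r₄ω₄e^{iθ₄}.
Eliminating the other unknown: ω₃ = r₂ω₂ sin(θ₄−θ₂) / [r₃ sin(θ₃−θ₄)].
Numerator sine = +0.95630; denominator sine = +0.83389.
Result = 0.0563·5.236·(+0.95630) / (0.1399·(+0.83389)) = +2.4165 rad/s; magnitude 2.4165 rad/s.

2.42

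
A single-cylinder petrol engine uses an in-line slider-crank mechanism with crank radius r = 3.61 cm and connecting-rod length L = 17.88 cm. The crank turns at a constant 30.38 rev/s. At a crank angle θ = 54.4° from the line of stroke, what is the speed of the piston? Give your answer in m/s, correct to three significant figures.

6.27

ω = 2π·30.4 = 190.9 rad/s
For an in-line slider-crank, x = r cosθ + √(L² − r² sin²θ), so v = −rω sinθ·[1 + r cosθ/√(L² − r² sin²θ)].
With r = 0.0361 m, L = 0.1788 m, θ = 54.4°: √(L² − r² sin²θ) = 0.17637 m.
v = −0.0361·190.9·0.81310·[1 + 0.0361·0.58212/0.17637] = -6.2706 m/s.
|v| = 6.2706 m/s.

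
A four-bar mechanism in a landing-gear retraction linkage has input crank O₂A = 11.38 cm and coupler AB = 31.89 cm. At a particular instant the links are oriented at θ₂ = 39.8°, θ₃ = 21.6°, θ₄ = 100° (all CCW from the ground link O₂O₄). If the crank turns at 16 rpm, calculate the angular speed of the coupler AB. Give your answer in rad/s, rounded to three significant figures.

ω₂ = 1.676 rad/s (from 16 rpm).
Differentiating the loop-closure r₂e^{iθ₂}+r₃e^{iθ₃}=r₁+r₄e^{iθ₄} gives r₂ω₂e^{iθ₂}+r₃ω₃e^{iθ₃}=r₄ω₄e^{iθ₄}.
Eliminating the other unknown: ω₃ = r₂ω₂ sin(θ₄−θ₂) / [r₃ sin(θ₃−θ₄)].
Numerator sine = +0.86777; denominator sine = -0.97958.
Result = 0.1138·1.676·(+0.86777) / (0.3189·(-0.97958)) = -0.52966 rad/s; magnitude 0.52966 rad/s.

0.530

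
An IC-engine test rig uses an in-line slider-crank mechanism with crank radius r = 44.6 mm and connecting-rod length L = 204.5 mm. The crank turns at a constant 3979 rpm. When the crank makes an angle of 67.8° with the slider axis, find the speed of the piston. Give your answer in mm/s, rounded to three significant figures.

18700

ω = 2π·3979/60 = 416.7 rad/s
For an in-line slider-crank, x = r cosθ + √(L² − r² sin²θ), so v = −rω sinθ·[1 + r cosθ/√(L² − r² sin²θ)].
With r = 0.0446 m, L = 0.2045 m, θ = 67.8°: √(L² − r² sin²θ) = 0.20029 m.
v = −0.0446·416.7·0.92587·[1 + 0.0446·0.37784/0.20029] = -18.654 m/s.
|v| = 18.654 m/s = 18654 mm/s.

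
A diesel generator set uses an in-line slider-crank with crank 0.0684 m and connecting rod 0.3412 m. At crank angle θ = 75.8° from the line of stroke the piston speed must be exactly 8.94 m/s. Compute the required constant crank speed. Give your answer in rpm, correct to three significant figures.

1230

For an in-line slider-crank, |v_piston| = rω|sinθ|·[1 + r cosθ/√(L² − r² sin²θ)].
With r = 0.0684 m, L = 0.3412 m, θ = 75.8°: the bracketed kinematic factor |dx/dθ| = 0.069634 m.
ω = v/|dx/dθ| = 8.94/0.069634 = 128.38 rad/s.
N = 60ω/(2π) = 1226 rpm.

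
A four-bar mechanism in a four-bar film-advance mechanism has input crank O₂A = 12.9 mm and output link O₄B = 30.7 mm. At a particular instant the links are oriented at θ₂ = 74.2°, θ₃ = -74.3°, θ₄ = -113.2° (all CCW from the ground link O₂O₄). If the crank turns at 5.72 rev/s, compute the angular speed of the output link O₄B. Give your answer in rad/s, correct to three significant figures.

12.6

ω₂ = 35.94 rad/s (from 5.72 rev/s).
Differentiating the loop-closure r₂e^{iθ₂}+r₃e^{iθ₃}=r₁+r₄e^{iθ₄} gives r₂ω₂e^{iθ₂}+r₃ω₃e^{iθ₃}=r₄ω₄e^{iθ₄}.
Eliminating the other unknown: ω₄ = r₂ω₂ sin(θ₂−θ₃) / [r₄ sin(θ₄−θ₃)].
Numerator sine = +0.52250; denominator sine = -0.62796.
Result = 0.0129·35.94·(+0.52250) / (0.0307·(-0.62796)) = -12.565 rad/s; magnitude 12.565 rad/s.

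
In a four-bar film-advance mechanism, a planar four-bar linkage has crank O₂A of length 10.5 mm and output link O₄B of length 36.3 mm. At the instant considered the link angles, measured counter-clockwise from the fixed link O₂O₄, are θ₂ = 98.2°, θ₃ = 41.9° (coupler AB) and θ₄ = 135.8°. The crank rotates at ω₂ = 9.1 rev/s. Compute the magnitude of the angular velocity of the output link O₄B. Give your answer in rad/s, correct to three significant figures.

13.8

ω₂ = 57.18 rad/s (from 9.1 rev/s).
Differentiating the loop-closure r₂e^{iθ₂}+r₃e^{iθ₃}=r₁+r₄e^{iθ₄} gives r₂ω₂e^{iθ₂}+r₃ω₃e^{iθ₃}=r₄ω₄e^{iθ₄}.
Eliminating the other unknown: ω₄ = r₂ω₂ sin(θ₂−θ₃) / [r₄ sin(θ₄−θ₃)].
Numerator sine = +0.83195; denominator sine = +0.99768.
Result = 0.0105·57.18·(+0.83195) / (0.0363·(+0.99768)) = +13.791 rad/s; magnitude 13.791 rad/s.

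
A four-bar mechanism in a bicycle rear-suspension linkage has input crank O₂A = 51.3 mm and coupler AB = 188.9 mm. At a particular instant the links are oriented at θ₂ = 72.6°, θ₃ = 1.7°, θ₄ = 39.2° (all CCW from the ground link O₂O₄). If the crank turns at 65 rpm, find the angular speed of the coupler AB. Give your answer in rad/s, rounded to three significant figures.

1.67

ω₂ = 6.807 rad/s (from 65 rpm).
Differentiating the loop-closure r₂e^{iθ₂}+r₃e^{iθ₃}=r₁+r₄e^{iθ₄} gives r₂ω₂e^{iθ₂}+r₃ω₃e^{iθ₃}=r₄ω₄e^{iθ₄}.
Eliminating the other unknown: ω₃ = r₂ω₂ sin(θ₄−θ₂) / [r₃ sin(θ₃−θ₄)].
Numerator sine = -0.55048; denominator sine = -0.60876.
Result = 0.0513·6.807·(-0.55048) / (0.1889·(-0.60876)) = +1.6716 rad/s; magnitude 1.6716 rad/s.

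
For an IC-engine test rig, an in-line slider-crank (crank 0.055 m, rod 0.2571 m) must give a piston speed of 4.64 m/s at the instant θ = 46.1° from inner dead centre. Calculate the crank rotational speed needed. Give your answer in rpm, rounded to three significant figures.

For an in-line slider-crank, |v_piston| = rω|sinθ|·[1 + r cosθ/√(L² − r² sin²θ)].
With r = 0.055 m, L = 0.2571 m, θ = 46.1°: the bracketed kinematic factor |dx/dθ| = 0.04558 m.
ω = v/|dx/dθ| = 4.64/0.04558 = 101.8 rad/s.
N = 60ω/(2π) = 972.11 rpm.

972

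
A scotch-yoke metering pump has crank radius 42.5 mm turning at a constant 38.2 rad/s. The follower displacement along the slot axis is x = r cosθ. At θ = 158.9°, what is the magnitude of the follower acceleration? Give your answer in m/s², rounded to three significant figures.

ω = 38.2 rad/s
x = r cosθ ⇒ ẍ = −rω² cosθ (ω constant).
|a| = rω²|cosθ| = 0.0425·(38.2)²·|cos 158.9°| = 57.86 m/s².

57.9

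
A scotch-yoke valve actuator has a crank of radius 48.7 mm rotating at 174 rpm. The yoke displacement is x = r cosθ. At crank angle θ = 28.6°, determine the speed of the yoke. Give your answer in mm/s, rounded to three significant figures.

425

ω = 18.22 rad/s (from 174 rpm).
x = r cosθ ⇒ ẋ = −rω sinθ.
|v| = rω|sinθ| = 0.0487·18.22·|sin 28.6°| = 0.42478 m/s = 424.78 mm/s.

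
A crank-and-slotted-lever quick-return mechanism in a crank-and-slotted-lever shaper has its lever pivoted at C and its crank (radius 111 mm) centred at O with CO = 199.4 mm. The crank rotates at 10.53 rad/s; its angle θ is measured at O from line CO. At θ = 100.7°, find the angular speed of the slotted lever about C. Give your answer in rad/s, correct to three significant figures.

ω = 10.53 rad/s
Crank pin A relative to C: A = (d + r cosθ, r sinθ); lever angle φ = atan2(r sinθ, d + r cosθ).
Differentiating tanφ: φ̇ = rω(d cosθ + r)/(d² + r² + 2dr cosθ).
d² + r² + 2dr cosθ = |CA|² = 0.0438625 m²;  d cosθ + r = +0.073978 m.
|ω_lever| = |0.111·10.53·+0.073978| / 0.0438625 = 1.9713 rad/s.

1.97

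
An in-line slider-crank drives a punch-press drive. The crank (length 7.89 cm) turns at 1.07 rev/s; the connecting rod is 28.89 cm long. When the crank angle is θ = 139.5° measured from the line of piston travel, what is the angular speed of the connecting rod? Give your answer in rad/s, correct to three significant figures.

ω = 6.723 rad/s (converted from 1.07 rev/s).
The rod makes angle φ with the slider axis where L sinφ = r sinθ; differentiating, L cosφ·φ̇ = r ω cosθ.
L cosφ = √(L² − r² sin²θ) = 0.28432 m.
|ω_rod| = r ω |cosθ| / √(L² − r² sin²θ) = 0.0789·6.723·0.76041/0.28432 = 1.4187 rad/s.

1.42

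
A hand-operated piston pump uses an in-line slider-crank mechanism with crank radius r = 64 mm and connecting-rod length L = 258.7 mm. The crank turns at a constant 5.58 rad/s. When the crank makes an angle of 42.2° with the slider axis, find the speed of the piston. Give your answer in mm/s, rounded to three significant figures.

ω = 5.58 rad/s
For an in-line slider-crank, x = r cosθ + √(L² − r² sin²θ), so v = −rω sinθ·[1 + r cosθ/√(L² − r² sin²θ)].
With r = 0.064 m, L = 0.2587 m, θ = 42.2°: √(L² − r² sin²θ) = 0.2551 m.
v = −0.064·5.58·0.67172·[1 + 0.064·0.74080/0.2551] = -0.28447 m/s.
|v| = 0.28447 m/s = 284.47 mm/s.

284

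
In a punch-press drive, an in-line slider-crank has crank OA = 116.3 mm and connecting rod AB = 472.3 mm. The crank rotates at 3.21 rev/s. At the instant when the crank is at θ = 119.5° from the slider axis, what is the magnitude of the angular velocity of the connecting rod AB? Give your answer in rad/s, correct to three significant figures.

ω = 20.17 rad/s (converted from 3.21 rev/s).
The rod makes angle φ with the slider axis where L sinφ = r sinθ; differentiating, L cosφ·φ̇ = r ω cosθ.
L cosφ = √(L² − r² sin²θ) = 0.46133 m.
|ω_rod| = r ω |cosθ| / √(L² − r² sin²θ) = 0.1163·20.17·0.49242/0.46133 = 2.5038 rad/s.

2.50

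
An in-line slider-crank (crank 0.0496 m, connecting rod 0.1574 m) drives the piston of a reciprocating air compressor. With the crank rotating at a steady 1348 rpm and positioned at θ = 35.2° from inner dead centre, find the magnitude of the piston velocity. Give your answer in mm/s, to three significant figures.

5090

ω = 2π·1348/60 = 141.2 rad/s
For an in-line slider-crank, x = r cosθ + √(L² − r² sin²θ), so v = −rω sinθ·[1 + r cosθ/√(L² − r² sin²θ)].
With r = 0.0496 m, L = 0.1574 m, θ = 35.2°: √(L² − r² sin²θ) = 0.15478 m.
v = −0.0496·141.2·0.57643·[1 + 0.0496·0.81714/0.15478] = -5.0928 m/s.
|v| = 5.0928 m/s = 5092.8 mm/s.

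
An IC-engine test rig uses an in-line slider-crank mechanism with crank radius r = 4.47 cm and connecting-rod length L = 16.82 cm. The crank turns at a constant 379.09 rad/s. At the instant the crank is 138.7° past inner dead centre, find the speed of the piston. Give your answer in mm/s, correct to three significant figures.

ω = 379.1 rad/s
For an in-line slider-crank, x = r cosθ + √(L² − r² sin²θ), so v = −rω sinθ·[1 + r cosθ/√(L² − r² sin²θ)].
With r = 0.0447 m, L = 0.1682 m, θ = 138.7°: √(L² − r² sin²θ) = 0.16559 m.
v = −0.0447·379.1·0.66000·[1 + 0.0447·-0.75126/0.16559] = -8.9159 m/s.
|v| = 8.9159 m/s = 8915.9 mm/s.

8920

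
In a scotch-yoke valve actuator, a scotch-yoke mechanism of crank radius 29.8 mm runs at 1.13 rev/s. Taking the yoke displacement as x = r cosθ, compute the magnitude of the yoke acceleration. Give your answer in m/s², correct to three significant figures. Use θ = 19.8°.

1.41

ω = 7.1 rad/s (from 1.13 rev/s).
x = r cosθ ⇒ ẍ = −rω² cosθ (ω constant).
|a| = rω²|cosθ| = 0.0298·(7.1)²·|cos 19.8°| = 1.4134 m/s².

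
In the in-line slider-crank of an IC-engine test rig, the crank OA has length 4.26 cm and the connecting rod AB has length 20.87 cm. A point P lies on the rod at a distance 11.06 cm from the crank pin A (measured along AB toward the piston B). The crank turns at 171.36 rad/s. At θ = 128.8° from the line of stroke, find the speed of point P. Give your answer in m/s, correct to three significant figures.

5.72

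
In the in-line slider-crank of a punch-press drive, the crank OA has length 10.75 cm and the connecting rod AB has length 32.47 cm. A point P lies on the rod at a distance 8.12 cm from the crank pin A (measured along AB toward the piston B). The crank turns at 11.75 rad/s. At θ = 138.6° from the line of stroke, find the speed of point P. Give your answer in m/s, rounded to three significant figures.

ω = 11.75 rad/s.  Crank-pin speed |V_A| = rω = 1.2631 m/s, perpendicular to OA.
Rod angle: sinφ = −(r/L) sinθ ⇒ φ = -12.647°; ω_rod = −rω cosθ/√(L²−r²sin²θ) = +2.9906 rad/s.
V_P = V_A + ω_rod × AP, with AP = 0.0812 m along the rod.
Components: V_Px = −rω sinθ − a·ω_rod·sinφ = -0.78215 m/s;  V_Py = rω cosθ + a·ω_rod·cosφ = -0.71054 m/s.
|V_P| = √(V_Px² + V_Py²) = 1.0567 m/s.

1.06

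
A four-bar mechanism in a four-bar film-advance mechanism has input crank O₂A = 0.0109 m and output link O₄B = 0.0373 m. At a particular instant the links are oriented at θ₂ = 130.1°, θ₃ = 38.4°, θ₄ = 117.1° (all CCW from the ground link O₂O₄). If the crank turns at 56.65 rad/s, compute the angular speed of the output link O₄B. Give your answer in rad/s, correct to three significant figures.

16.9

ω₂ = 56.65 rad/s
Differentiating the loop-closure r₂e^{iθ₂}+r₃e^{iθ₃}=r₁+r₄e^{iθ₄} gives r₂ω₂e^{iθ₂}+r₃ω₃e^{iθ₃}=r₄ω₄e^{iθ₄}.
Eliminating the other unknown: ω₄ = r₂ω₂ sin(θ₂−θ₃) / [r₄ sin(θ₄−θ₃)].
Numerator sine = +0.99956; denominator sine = +0.98061.
Result = 0.0109·56.65·(+0.99956) / (0.0373·(+0.98061)) = +16.874 rad/s; magnitude 16.874 rad/s.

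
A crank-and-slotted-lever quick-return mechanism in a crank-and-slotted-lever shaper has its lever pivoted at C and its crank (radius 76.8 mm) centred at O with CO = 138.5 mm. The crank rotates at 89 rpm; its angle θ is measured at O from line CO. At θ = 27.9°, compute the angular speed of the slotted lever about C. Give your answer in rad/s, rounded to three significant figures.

ω = 9.32 rad/s (from 89 rpm).
Crank pin A relative to C: A = (d + r cosθ, r sinθ); lever angle φ = atan2(r sinθ, d + r cosθ).
Differentiating tanφ: φ̇ = rω(d cosθ + r)/(d² + r² + 2dr cosθ).
d² + r² + 2dr cosθ = |CA|² = 0.0438814 m²;  d cosθ + r = +0.1992 m.
|ω_lever| = |0.0768·9.32·+0.1992| / 0.0438814 = 3.2493 rad/s.

3.25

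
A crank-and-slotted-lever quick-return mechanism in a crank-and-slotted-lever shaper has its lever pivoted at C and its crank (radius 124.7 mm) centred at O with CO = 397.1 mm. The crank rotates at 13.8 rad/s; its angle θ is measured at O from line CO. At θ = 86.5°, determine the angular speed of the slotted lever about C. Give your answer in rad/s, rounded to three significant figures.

1.43

ω = 13.8 rad/s
Crank pin A relative to C: A = (d + r cosθ, r sinθ); lever angle φ = atan2(r sinθ, d + r cosθ).
Differentiating tanφ: φ̇ = rω(d cosθ + r)/(d² + r² + 2dr cosθ).
d² + r² + 2dr cosθ = |CA|² = 0.179285 m²;  d cosθ + r = +0.14894 m.
|ω_lever| = |0.1247·13.8·+0.14894| / 0.179285 = 1.4296 rad/s.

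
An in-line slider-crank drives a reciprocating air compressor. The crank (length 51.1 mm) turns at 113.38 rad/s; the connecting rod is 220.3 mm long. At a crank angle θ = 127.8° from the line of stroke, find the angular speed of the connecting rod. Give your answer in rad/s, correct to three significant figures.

16.4

ω = 113.4 rad/s
The rod makes angle φ with the slider axis where L sinφ = r sinθ; differentiating, L cosφ·φ̇ = r ω cosθ.
L cosφ = √(L² − r² sin²θ) = 0.21657 m.
|ω_rod| = r ω |cosθ| / √(L² − r² sin²θ) = 0.0511·113.4·0.61291/0.21657 = 16.397 rad/s.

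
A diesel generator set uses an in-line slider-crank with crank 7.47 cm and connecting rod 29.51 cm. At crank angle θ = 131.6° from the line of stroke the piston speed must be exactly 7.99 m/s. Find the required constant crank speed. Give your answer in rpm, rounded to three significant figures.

For an in-line slider-crank, |v_piston| = rω|sinθ|·[1 + r cosθ/√(L² − r² sin²θ)].
With r = 0.0747 m, L = 0.2951 m, θ = 131.6°: the bracketed kinematic factor |dx/dθ| = 0.0463 m.
ω = v/|dx/dθ| = 7.99/0.0463 = 172.57 rad/s.
N = 60ω/(2π) = 1647.9 rpm.

1650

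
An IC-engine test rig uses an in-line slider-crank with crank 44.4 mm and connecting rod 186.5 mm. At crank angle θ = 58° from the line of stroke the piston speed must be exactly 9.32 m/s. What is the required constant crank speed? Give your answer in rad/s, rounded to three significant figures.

For an in-line slider-crank, |v_piston| = rω|sinθ|·[1 + r cosθ/√(L² − r² sin²θ)].
With r = 0.0444 m, L = 0.1865 m, θ = 58°: the bracketed kinematic factor |dx/dθ| = 0.042503 m.
ω = v/|dx/dθ| = 9.32/0.042503 = 219.28 rad/s.

219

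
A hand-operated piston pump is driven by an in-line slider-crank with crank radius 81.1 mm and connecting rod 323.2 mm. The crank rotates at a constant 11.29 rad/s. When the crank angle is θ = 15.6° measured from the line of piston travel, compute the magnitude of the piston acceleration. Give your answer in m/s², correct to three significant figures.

12.2

ω = 11.29 rad/s
x(θ) = r cosθ + √(L² − r² sin²θ); with ω constant, a = ω²·d²x/dθ².
d²x/dθ² = −r cosθ − r²(cos2θ)/√u − r⁴ sin²2θ/(4u^{3/2}),  u = L² − r² sin²θ = 0.103983 m².
Substituting r = 0.0811 m, L = 0.3232 m, θ = 15.6°: d²x/dθ² = -0.095646 m.
a = ω²·d²x/dθ² = (11.29)²·(-0.095646) = -12.191 m/s²;  |a| = 12.191 m/s².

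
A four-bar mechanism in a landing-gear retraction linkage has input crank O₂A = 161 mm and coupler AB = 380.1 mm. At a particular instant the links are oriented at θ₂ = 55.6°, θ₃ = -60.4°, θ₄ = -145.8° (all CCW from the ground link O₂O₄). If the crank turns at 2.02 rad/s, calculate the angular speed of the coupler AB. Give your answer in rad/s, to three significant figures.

0.313

ω₂ = 2.02 rad/s
Differentiating the loop-closure r₂e^{iθ₂}+r₃e^{iθ₃}=r₁+r₄e^{iθ₄} gives r₂ω₂e^{iθ₂}+r₃ω₃e^{iθ₃}=r₄ω₄e^{iθ₄}.
Eliminating the other unknown: ω₃ = r₂ω₂ sin(θ₄−θ₂) / [r₃ sin(θ₃−θ₄)].
Numerator sine = +0.36488; denominator sine = +0.99678.
Result = 0.161·2.02·(+0.36488) / (0.3801·(+0.99678)) = +0.3132 rad/s; magnitude 0.3132 rad/s.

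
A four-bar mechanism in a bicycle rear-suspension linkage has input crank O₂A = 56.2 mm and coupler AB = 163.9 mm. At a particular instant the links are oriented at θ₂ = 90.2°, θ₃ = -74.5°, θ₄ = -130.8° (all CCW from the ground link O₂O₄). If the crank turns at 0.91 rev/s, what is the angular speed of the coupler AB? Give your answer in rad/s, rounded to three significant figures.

1.55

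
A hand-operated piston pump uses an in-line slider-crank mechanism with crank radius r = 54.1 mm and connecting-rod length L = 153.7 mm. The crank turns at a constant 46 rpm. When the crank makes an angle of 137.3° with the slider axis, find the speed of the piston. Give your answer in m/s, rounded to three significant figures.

ω = 2π·46/60 = 4.817 rad/s
For an in-line slider-crank, x = r cosθ + √(L² − r² sin²θ), so v = −rω sinθ·[1 + r cosθ/√(L² − r² sin²θ)].
With r = 0.0541 m, L = 0.1537 m, θ = 137.3°: √(L² − r² sin²θ) = 0.14926 m.
v = −0.0541·4.817·0.67816·[1 + 0.0541·-0.73491/0.14926] = -0.12965 m/s.
|v| = 0.12965 m/s.

0.130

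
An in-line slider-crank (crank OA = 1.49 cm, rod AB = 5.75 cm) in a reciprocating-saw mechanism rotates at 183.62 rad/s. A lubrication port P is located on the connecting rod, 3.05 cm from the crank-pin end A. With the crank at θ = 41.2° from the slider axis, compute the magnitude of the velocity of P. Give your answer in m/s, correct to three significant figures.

ω = 183.6 rad/s.  Crank-pin speed |V_A| = rω = 2.7359 m/s, perpendicular to OA.
Rod angle: sinφ = −(r/L) sinθ ⇒ φ = -9.828°; ω_rod = −rω cosθ/√(L²−r²sin²θ) = -36.334 rad/s.
V_P = V_A + ω_rod × AP, with AP = 0.0305 m along the rod.
Components: V_Px = −rω sinθ − a·ω_rod·sinφ = -1.9913 m/s;  V_Py = rω cosθ + a·ω_rod·cosφ = +0.96663 m/s.
|V_P| = √(V_Px² + V_Py²) = 2.2135 m/s.

2.21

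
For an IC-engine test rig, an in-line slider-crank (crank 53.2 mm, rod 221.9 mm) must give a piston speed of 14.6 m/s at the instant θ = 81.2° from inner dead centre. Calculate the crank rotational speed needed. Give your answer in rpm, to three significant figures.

2560

For an in-line slider-crank, |v_piston| = rω|sinθ|·[1 + r cosθ/√(L² − r² sin²θ)].
With r = 0.0532 m, L = 0.2219 m, θ = 81.2°: the bracketed kinematic factor |dx/dθ| = 0.054559 m.
ω = v/|dx/dθ| = 14.6/0.054559 = 267.6 rad/s.
N = 60ω/(2π) = 2555.4 rpm.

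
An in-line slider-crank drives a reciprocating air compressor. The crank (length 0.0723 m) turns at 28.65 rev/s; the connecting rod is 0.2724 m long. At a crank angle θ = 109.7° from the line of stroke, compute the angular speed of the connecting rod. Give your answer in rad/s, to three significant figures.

16.6

ω = 180 rad/s (converted from 28.65 rev/s).
The rod makes angle φ with the slider axis where L sinφ = r sinθ; differentiating, L cosφ·φ̇ = r ω cosθ.
L cosφ = √(L² − r² sin²θ) = 0.26376 m.
|ω_rod| = r ω |cosθ| / √(L² − r² sin²θ) = 0.0723·180·0.33710/0.26376 = 16.634 rad/s.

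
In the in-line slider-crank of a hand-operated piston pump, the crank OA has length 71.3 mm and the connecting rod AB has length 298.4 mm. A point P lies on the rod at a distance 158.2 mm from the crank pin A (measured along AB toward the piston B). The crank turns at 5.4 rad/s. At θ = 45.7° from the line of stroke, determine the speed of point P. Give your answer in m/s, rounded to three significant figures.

ω = 5.4 rad/s.  Crank-pin speed |V_A| = rω = 0.38502 m/s, perpendicular to OA.
Rod angle: sinφ = −(r/L) sinθ ⇒ φ = -9.846°; ω_rod = −rω cosθ/√(L²−r²sin²θ) = -0.91463 rad/s.
V_P = V_A + ω_rod × AP, with AP = 0.1582 m along the rod.
Components: V_Px = −rω sinθ − a·ω_rod·sinφ = -0.3003 m/s;  V_Py = rω cosθ + a·ω_rod·cosφ = +0.12634 m/s.
|V_P| = √(V_Px² + V_Py²) = 0.32579 m/s.

0.326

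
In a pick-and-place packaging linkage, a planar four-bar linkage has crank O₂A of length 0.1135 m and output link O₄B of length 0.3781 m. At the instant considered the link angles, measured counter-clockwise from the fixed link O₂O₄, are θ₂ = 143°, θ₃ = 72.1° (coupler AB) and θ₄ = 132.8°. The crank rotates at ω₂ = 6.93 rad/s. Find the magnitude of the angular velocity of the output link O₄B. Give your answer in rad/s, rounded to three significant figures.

2.25

ω₂ = 6.93 rad/s
Differentiating the loop-closure r₂e^{iθ₂}+r₃e^{iθ₃}=r₁+r₄e^{iθ₄} gives r₂ω₂e^{iθ₂}+r₃ω₃e^{iθ₃}=r₄ω₄e^{iθ₄}.
Eliminating the other unknown: ω₄ = r₂ω₂ sin(θ₂−θ₃) / [r₄ sin(θ₄−θ₃)].
Numerator sine = +0.94495; denominator sine = +0.87207.
Result = 0.1135·6.93·(+0.94495) / (0.3781·(+0.87207)) = +2.2541 rad/s; magnitude 2.2541 rad/s.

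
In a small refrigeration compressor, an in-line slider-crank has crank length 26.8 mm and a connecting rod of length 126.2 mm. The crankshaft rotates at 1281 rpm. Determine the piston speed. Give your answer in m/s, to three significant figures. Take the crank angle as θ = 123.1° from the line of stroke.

2.66

ω = 2π·1281/60 = 134.1 rad/s
For an in-line slider-crank, x = r cosθ + √(L² − r² sin²θ), so v = −rω sinθ·[1 + r cosθ/√(L² − r² sin²θ)].
With r = 0.0268 m, L = 0.1262 m, θ = 123.1°: √(L² − r² sin²θ) = 0.12419 m.
v = −0.0268·134.1·0.83772·[1 + 0.0268·-0.54610/0.12419] = -2.6568 m/s.
|v| = 2.6568 m/s.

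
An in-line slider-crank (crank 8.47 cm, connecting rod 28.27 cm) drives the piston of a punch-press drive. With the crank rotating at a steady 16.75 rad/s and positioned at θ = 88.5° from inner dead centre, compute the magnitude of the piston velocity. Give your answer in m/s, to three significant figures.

1.43

ω = 16.75 rad/s
For an in-line slider-crank, x = r cosθ + √(L² − r² sin²θ), so v = −rω sinθ·[1 + r cosθ/√(L² − r² sin²θ)].
With r = 0.0847 m, L = 0.2827 m, θ = 88.5°: √(L² − r² sin²θ) = 0.26972 m.
v = −0.0847·16.75·0.99966·[1 + 0.0847·0.02618/0.26972] = -1.4299 m/s.
|v| = 1.4299 m/s.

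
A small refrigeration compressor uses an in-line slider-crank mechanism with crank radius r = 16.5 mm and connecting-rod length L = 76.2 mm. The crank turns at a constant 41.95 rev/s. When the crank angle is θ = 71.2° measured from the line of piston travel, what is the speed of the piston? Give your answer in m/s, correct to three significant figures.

4.41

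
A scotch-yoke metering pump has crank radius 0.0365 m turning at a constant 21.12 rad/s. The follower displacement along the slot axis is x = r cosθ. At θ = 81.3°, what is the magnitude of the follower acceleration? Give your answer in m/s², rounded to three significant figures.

ω = 21.12 rad/s
x = r cosθ ⇒ ẍ = −rω² cosθ (ω constant).
|a| = rω²|cosθ| = 0.0365·(21.12)²·|cos 81.3°| = 2.4627 m/s².

2.46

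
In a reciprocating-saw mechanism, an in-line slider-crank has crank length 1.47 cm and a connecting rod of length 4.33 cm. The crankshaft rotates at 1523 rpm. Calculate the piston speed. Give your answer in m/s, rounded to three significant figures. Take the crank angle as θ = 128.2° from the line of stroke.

ω = 2π·1523/60 = 159.5 rad/s
For an in-line slider-crank, x = r cosθ + √(L² − r² sin²θ), so v = −rω sinθ·[1 + r cosθ/√(L² − r² sin²θ)].
With r = 0.0147 m, L = 0.0433 m, θ = 128.2°: √(L² − r² sin²θ) = 0.041731 m.
v = −0.0147·159.5·0.78586·[1 + 0.0147·-0.61841/0.041731] = -1.4411 m/s.
|v| = 1.4411 m/s.

1.44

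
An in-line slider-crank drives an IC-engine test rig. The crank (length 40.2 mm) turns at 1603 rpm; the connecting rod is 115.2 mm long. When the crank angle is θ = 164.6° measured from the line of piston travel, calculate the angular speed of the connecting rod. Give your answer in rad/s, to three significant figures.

ω = 167.9 rad/s (converted from 1603 rpm).
The rod makes angle φ with the slider axis where L sinφ = r sinθ; differentiating, L cosφ·φ̇ = r ω cosθ.
L cosφ = √(L² − r² sin²θ) = 0.1147 m.
|ω_rod| = r ω |cosθ| / √(L² − r² sin²θ) = 0.0402·167.9·0.96410/0.1147 = 56.719 rad/s.

56.7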